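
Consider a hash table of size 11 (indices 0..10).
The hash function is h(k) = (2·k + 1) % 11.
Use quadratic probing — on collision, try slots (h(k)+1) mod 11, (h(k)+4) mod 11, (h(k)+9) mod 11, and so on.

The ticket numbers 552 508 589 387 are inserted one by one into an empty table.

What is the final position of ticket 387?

552: h=5 -> slot 5
508: h=5, probe 5,6 -> slot 6
589: h=2 -> slot 2
387: h=5, probe 5,6,9 -> slot 9
Table: [∅, ∅, 589, ∅, ∅, 552, 508, ∅, ∅, 387, ∅]

9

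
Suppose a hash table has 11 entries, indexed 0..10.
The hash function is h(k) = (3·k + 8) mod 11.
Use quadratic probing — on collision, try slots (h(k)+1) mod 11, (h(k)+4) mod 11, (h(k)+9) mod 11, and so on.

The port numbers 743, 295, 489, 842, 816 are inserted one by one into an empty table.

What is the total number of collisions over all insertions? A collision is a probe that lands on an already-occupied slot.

743: h=4 -> slot 4
295: h=2 -> slot 2
489: h=1 -> slot 1
842: h=4, probe 4,5 -> slot 5
816: h=3 -> slot 3
Table: [-, 489, 295, 816, 743, 842, -, -, -, -, -]

1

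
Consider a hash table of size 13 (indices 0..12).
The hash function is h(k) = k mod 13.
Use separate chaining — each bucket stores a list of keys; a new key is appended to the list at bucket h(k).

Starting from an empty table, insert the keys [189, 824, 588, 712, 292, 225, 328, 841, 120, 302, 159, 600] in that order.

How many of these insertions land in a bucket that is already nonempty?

4

189 -> bucket 7
824 -> bucket 5
588 -> bucket 3
712 -> bucket 10
292 -> bucket 6
225 -> bucket 4
328 -> bucket 3 (collision)
841 -> bucket 9
120 -> bucket 3 (collision)
302 -> bucket 3 (collision)
159 -> bucket 3 (collision)
600 -> bucket 2
Final buckets:
0: ∅
1: ∅
2: 600
3: 588 -> 328 -> 120 -> 302 -> 159
4: 225
5: 824
6: 292
7: 189
8: ∅
9: 841
10: 712
11: ∅
12: ∅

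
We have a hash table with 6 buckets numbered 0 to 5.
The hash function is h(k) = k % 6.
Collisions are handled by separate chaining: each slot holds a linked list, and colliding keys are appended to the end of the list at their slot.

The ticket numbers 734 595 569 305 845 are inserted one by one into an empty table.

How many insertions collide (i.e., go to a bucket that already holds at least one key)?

2

Insert 734: h=2, bucket 2 empty → new chain.
Insert 595: h=1, bucket 1 empty → new chain.
Insert 569: h=5, bucket 5 empty → new chain.
Insert 305: h=5, bucket 5 nonempty → append to chain.
Insert 845: h=5, bucket 5 nonempty → append to chain.
Final buckets:
0: ∅
1: 595
2: 734
3: ∅
4: ∅
5: 569 -> 305 -> 845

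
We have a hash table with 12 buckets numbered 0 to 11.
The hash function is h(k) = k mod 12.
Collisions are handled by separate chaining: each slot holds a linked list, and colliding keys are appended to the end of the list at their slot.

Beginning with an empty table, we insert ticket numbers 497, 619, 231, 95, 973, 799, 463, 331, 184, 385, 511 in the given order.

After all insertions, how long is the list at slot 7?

5

Insert 497: h=5, bucket 5 empty -> new chain.
Insert 619: h=7, bucket 7 empty -> new chain.
Insert 231: h=3, bucket 3 empty -> new chain.
Insert 95: h=11, bucket 11 empty -> new chain.
Insert 973: h=1, bucket 1 empty -> new chain.
Insert 799: h=7, bucket 7 nonempty -> append to chain.
Insert 463: h=7, bucket 7 nonempty -> append to chain.
Insert 331: h=7, bucket 7 nonempty -> append to chain.
Insert 184: h=4, bucket 4 empty -> new chain.
Insert 385: h=1, bucket 1 nonempty -> append to chain.
Insert 511: h=7, bucket 7 nonempty -> append to chain.
Final buckets:
0: -
1: 973 -> 385
2: -
3: 231
4: 184
5: 497
6: -
7: 619 -> 799 -> 463 -> 331 -> 511
8: -
9: -
10: -
11: 95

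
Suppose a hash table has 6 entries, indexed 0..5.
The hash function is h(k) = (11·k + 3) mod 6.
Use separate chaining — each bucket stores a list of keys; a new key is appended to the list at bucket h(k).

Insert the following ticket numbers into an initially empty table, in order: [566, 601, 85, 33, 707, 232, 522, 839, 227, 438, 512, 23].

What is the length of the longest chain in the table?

4

Insert 566: h=1, bucket 1 empty → new chain.
Insert 601: h=2, bucket 2 empty → new chain.
Insert 85: h=2, bucket 2 nonempty → append to chain.
Insert 33: h=0, bucket 0 empty → new chain.
Insert 707: h=4, bucket 4 empty → new chain.
Insert 232: h=5, bucket 5 empty → new chain.
Insert 522: h=3, bucket 3 empty → new chain.
Insert 839: h=4, bucket 4 nonempty → append to chain.
Insert 227: h=4, bucket 4 nonempty → append to chain.
Insert 438: h=3, bucket 3 nonempty → append to chain.
Insert 512: h=1, bucket 1 nonempty → append to chain.
Insert 23: h=4, bucket 4 nonempty → append to chain.
Final buckets:
0: 33
1: 566 -> 512
2: 601 -> 85
3: 522 -> 438
4: 707 -> 839 -> 227 -> 23
5: 232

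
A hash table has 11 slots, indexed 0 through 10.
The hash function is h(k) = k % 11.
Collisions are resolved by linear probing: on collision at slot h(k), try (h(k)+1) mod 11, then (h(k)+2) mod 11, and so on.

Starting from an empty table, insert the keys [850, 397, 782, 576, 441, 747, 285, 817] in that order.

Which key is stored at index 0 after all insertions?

850 hashes to 3; slot 3 is free => place at 3.
397 hashes to 1; slot 1 is free => place at 1.
782 hashes to 1; 1 taken => place at 2.
576 hashes to 4; slot 4 is free => place at 4.
441 hashes to 1; 1,2,3,4 taken => place at 5.
747 hashes to 10; slot 10 is free => place at 10.
285 hashes to 10; 10 taken => place at 0.
817 hashes to 3; 3,4,5 taken => place at 6.
Table: [285, 397, 782, 850, 576, 441, 817, -, -, -, 747]

285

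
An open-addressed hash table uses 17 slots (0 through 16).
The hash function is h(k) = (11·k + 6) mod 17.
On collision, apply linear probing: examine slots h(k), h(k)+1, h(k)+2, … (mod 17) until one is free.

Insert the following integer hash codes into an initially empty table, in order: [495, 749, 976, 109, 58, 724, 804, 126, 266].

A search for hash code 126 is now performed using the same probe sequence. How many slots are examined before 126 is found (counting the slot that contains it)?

495: h=11 → slot 11
749: h=0 → slot 0
976: h=15 → slot 15
109: h=15, probe 15,16 → slot 16
58: h=15, probe 15,16,0,1 → slot 1
724: h=14 → slot 14
804: h=10 → slot 10
126: h=15, probe 15,16,0,1,2 → slot 2
266: h=8 → slot 8
Table: [749, 58, 126, —, —, —, —, —, 266, —, 804, 495, —, —, 724, 976, 109]
Lookup 126: h=15, probe 15,16,0,1,2 → found at 2.

5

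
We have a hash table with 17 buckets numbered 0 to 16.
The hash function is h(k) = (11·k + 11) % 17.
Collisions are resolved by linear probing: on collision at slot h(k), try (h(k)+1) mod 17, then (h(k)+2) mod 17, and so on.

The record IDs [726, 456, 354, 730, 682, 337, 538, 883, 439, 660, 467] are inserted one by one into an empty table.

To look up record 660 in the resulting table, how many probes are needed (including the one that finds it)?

9

726: h=7 -> slot 7
456: h=12 -> slot 12
354: h=12, probe 12,13 -> slot 13
730: h=0 -> slot 0
682: h=16 -> slot 16
337: h=12, probe 12,13,14 -> slot 14
538: h=13, probe 13,14,15 -> slot 15
883: h=0, probe 0,1 -> slot 1
439: h=12, probe 12,13,14,15,16,0,1,2 -> slot 2
660: h=12, probe 12,13,14,15,16,0,1,2,3 -> slot 3
467: h=14, probe 14,15,16,0,1,2,3,4 -> slot 4
Table: [730, 883, 439, 660, 467, -, -, 726, -, -, -, -, 456, 354, 337, 538, 682]
Lookup 660: h=12, probe 12,13,14,15,16,0,1,2,3 → found at 3.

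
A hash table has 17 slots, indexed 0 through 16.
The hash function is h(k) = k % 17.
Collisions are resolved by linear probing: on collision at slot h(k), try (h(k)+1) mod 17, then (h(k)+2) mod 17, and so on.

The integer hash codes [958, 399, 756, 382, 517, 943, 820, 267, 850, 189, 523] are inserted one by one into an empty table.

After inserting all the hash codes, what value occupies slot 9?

958: h=6 → slot 6
399: h=8 → slot 8
756: h=8, probe 8,9 → slot 9
382: h=8, probe 8,9,10 → slot 10
517: h=7 → slot 7
943: h=8, probe 8,9,10,11 → slot 11
820: h=4 → slot 4
267: h=12 → slot 12
850: h=0 → slot 0
189: h=2 → slot 2
523: h=13 → slot 13
Table: [850, —, 189, —, 820, —, 958, 517, 399, 756, 382, 943, 267, 523, —, —, —]

756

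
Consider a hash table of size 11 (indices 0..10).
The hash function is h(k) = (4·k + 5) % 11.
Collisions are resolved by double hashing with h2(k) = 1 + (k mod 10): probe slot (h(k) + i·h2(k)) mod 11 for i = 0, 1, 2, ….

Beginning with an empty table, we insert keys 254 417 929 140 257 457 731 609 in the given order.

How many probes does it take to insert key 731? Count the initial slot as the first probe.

254: h=9 -> slot 9
417: h=1 -> slot 1
929: h=3 -> slot 3
140: h=4 -> slot 4
257: h=10 -> slot 10
457: h=7 -> slot 7
731: h=3, h2=2, probe 3,5 -> slot 5
609: h=10, h2=10, probe 10,9,8 -> slot 8
Table: [—, 417, —, 929, 140, 731, —, 457, 609, 254, 257]

2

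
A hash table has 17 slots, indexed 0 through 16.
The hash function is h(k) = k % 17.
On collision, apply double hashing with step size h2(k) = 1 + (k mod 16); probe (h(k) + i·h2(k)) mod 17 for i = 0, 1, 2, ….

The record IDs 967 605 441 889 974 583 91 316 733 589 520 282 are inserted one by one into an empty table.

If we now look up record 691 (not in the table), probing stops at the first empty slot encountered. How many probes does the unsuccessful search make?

Insert 967: h=15, slot 15 empty → index 15.
Insert 605: h=10, slot 10 empty → index 10.
Insert 441: h=16, slot 16 empty → index 16.
Insert 889: h=5, slot 5 empty → index 5.
Insert 974: h=5, h2=15, slot 5 occupied → index 3.
Insert 583: h=5, h2=8, slot 5 occupied → index 13.
Insert 91: h=6, slot 6 empty → index 6.
Insert 316: h=10, h2=13, slots 10,6 occupied → index 2.
Insert 733: h=2, h2=14, slots 2,16,13,10 occupied → index 7.
Insert 589: h=11, slot 11 empty → index 11.
Insert 520: h=10, h2=9, slots 10,2,11,3 occupied → index 12.
Insert 282: h=10, h2=11, slot 10 occupied → index 4.
Table: [_, _, 316, 974, 282, 889, 91, 733, _, _, 605, 589, 520, 583, _, 967, 441]
Lookup 691: h=11, h2=4, probe 11,15,2,6,10,14 → slot 14 empty, not found.

6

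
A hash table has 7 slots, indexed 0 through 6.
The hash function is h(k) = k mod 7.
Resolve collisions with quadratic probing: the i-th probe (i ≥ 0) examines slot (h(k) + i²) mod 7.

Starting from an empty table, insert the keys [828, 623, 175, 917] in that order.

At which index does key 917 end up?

4

828 hashes to 2; slot 2 is free => place at 2.
623 hashes to 0; slot 0 is free => place at 0.
175 hashes to 0; 0 taken => place at 1.
917 hashes to 0; 0,1 taken => place at 4.
Table: [623, 175, 828, —, 917, —, —]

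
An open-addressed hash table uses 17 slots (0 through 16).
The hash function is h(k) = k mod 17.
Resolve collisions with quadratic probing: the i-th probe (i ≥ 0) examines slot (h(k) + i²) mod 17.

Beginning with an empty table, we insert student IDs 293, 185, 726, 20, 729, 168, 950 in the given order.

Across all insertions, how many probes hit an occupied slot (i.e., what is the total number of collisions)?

6

Insert 293: h=4, slot 4 empty -> index 4.
Insert 185: h=15, slot 15 empty -> index 15.
Insert 726: h=12, slot 12 empty -> index 12.
Insert 20: h=3, slot 3 empty -> index 3.
Insert 729: h=15, slot 15 occupied -> index 16.
Insert 168: h=15, slots 15,16 occupied -> index 2.
Insert 950: h=15, slots 15,16,2 occupied -> index 7.
Table: [∅, ∅, 168, 20, 293, ∅, ∅, 950, ∅, ∅, ∅, ∅, 726, ∅, ∅, 185, 729]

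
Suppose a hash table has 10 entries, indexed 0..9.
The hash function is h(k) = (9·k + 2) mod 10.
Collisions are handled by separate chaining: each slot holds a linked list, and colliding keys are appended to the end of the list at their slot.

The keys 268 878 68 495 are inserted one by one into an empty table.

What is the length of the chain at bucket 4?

Insert 268: h=4, bucket 4 empty -> new chain.
Insert 878: h=4, bucket 4 nonempty -> append to chain.
Insert 68: h=4, bucket 4 nonempty -> append to chain.
Insert 495: h=7, bucket 7 empty -> new chain.
Final buckets:
0: .
1: .
2: .
3: .
4: 268 -> 878 -> 68
5: .
6: .
7: 495
8: .
9: .

3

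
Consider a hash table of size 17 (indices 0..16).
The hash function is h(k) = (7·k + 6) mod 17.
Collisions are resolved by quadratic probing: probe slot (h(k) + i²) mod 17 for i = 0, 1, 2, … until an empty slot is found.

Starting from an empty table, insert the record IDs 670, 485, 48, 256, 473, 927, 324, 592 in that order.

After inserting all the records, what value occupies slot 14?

670 hashes to 4; slot 4 is free => place at 4.
485 hashes to 1; slot 1 is free => place at 1.
48 hashes to 2; slot 2 is free => place at 2.
256 hashes to 13; slot 13 is free => place at 13.
473 hashes to 2; 2 taken => place at 3.
927 hashes to 1; 1,2 taken => place at 5.
324 hashes to 13; 13 taken => place at 14.
592 hashes to 2; 2,3 taken => place at 6.
Table: [., 485, 48, 473, 670, 927, 592, ., ., ., ., ., ., 256, 324, ., .]

324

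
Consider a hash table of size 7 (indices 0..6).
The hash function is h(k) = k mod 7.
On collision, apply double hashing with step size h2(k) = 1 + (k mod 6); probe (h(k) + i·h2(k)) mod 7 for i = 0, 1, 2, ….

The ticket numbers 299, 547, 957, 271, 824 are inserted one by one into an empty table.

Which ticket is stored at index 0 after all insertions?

271

Insert 299: h=5, slot 5 empty → index 5.
Insert 547: h=1, slot 1 empty → index 1.
Insert 957: h=5, h2=4, slot 5 occupied → index 2.
Insert 271: h=5, h2=2, slot 5 occupied → index 0.
Insert 824: h=5, h2=3, slots 5,1 occupied → index 4.
Table: [271, 547, 957, —, 824, 299, —]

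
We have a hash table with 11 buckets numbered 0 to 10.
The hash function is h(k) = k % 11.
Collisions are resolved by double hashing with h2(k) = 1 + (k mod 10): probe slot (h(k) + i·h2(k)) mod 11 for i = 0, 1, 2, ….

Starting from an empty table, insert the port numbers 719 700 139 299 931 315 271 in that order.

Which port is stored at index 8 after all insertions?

315

719 hashes to 4; slot 4 is free → place at 4.
700 hashes to 7; slot 7 is free → place at 7.
139 hashes to 7, h2=10; 7 taken → place at 6.
299 hashes to 2; slot 2 is free → place at 2.
931 hashes to 7, h2=2; 7 taken → place at 9.
315 hashes to 7, h2=6; 7,2 taken → place at 8.
271 hashes to 7, h2=2; 7,9 taken → place at 0.
Table: [271, —, 299, —, 719, —, 139, 700, 315, 931, —]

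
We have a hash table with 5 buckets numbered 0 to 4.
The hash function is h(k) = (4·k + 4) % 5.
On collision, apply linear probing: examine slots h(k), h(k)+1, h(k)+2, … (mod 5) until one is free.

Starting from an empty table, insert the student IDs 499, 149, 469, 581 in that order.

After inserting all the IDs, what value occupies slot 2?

Insert 499: h=0, slot 0 empty → index 0.
Insert 149: h=0, slot 0 occupied → index 1.
Insert 469: h=0, slots 0,1 occupied → index 2.
Insert 581: h=3, slot 3 empty → index 3.
Table: [499, 149, 469, 581, _]

469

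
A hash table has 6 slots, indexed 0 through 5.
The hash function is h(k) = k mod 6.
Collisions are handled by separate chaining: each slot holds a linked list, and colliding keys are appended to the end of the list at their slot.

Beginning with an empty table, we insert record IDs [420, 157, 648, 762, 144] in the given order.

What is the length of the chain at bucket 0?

420 → bucket 0
157 → bucket 1
648 → bucket 0 (collision)
762 → bucket 0 (collision)
144 → bucket 0 (collision)
Final buckets:
0: 420 -> 648 -> 762 -> 144
1: 157
2: —
3: —
4: —
5: —

4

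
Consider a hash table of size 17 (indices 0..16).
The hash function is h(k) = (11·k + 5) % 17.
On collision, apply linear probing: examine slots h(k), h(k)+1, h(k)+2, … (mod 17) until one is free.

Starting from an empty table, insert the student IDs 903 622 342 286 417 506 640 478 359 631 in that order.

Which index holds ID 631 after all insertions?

903 hashes to 10; slot 10 is free → place at 10.
622 hashes to 13; slot 13 is free → place at 13.
342 hashes to 10; 10 taken → place at 11.
286 hashes to 6; slot 6 is free → place at 6.
417 hashes to 2; slot 2 is free → place at 2.
506 hashes to 12; slot 12 is free → place at 12.
640 hashes to 7; slot 7 is free → place at 7.
478 hashes to 10; 10,11,12,13 taken → place at 14.
359 hashes to 10; 10,11,12,13,14 taken → place at 15.
631 hashes to 10; 10,11,12,13,14,15 taken → place at 16.
Table: [-, -, 417, -, -, -, 286, 640, -, -, 903, 342, 506, 622, 478, 359, 631]

16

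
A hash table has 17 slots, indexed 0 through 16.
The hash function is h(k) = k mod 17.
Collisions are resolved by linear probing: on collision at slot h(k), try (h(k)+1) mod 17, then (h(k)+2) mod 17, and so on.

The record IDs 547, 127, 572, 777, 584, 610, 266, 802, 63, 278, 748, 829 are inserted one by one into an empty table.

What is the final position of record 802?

4

Insert 547: h=3, slot 3 empty → index 3.
Insert 127: h=8, slot 8 empty → index 8.
Insert 572: h=11, slot 11 empty → index 11.
Insert 777: h=12, slot 12 empty → index 12.
Insert 584: h=6, slot 6 empty → index 6.
Insert 610: h=15, slot 15 empty → index 15.
Insert 266: h=11, slots 11,12 occupied → index 13.
Insert 802: h=3, slot 3 occupied → index 4.
Insert 63: h=12, slots 12,13 occupied → index 14.
Insert 278: h=6, slot 6 occupied → index 7.
Insert 748: h=0, slot 0 empty → index 0.
Insert 829: h=13, slots 13,14,15 occupied → index 16.
Table: [748, _, _, 547, 802, _, 584, 278, 127, _, _, 572, 777, 266, 63, 610, 829]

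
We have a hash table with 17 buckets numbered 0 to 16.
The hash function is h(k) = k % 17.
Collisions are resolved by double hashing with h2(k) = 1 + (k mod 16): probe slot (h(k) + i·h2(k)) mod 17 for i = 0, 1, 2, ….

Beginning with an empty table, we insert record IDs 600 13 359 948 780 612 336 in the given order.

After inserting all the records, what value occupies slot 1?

600 hashes to 5; slot 5 is free → place at 5.
13 hashes to 13; slot 13 is free → place at 13.
359 hashes to 2; slot 2 is free → place at 2.
948 hashes to 13, h2=5; 13 taken → place at 1.
780 hashes to 15; slot 15 is free → place at 15.
612 hashes to 0; slot 0 is free → place at 0.
336 hashes to 13, h2=1; 13 taken → place at 14.
Table: [612, 948, 359, -, -, 600, -, -, -, -, -, -, -, 13, 336, 780, -]

948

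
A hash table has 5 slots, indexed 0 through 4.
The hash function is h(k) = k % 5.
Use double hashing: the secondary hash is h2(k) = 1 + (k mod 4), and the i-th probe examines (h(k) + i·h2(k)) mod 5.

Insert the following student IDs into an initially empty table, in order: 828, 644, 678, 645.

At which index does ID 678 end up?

1

828: h=3 -> slot 3
644: h=4 -> slot 4
678: h=3, h2=3, probe 3,1 -> slot 1
645: h=0 -> slot 0
Table: [645, 678, ∅, 828, 644]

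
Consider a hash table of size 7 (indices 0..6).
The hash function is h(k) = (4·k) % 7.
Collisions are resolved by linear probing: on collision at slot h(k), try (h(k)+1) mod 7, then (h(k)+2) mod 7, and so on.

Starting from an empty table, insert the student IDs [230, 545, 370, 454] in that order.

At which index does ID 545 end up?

4

Insert 230: h=3, slot 3 empty → index 3.
Insert 545: h=3, slot 3 occupied → index 4.
Insert 370: h=3, slots 3,4 occupied → index 5.
Insert 454: h=3, slots 3,4,5 occupied → index 6.
Table: [—, —, —, 230, 545, 370, 454]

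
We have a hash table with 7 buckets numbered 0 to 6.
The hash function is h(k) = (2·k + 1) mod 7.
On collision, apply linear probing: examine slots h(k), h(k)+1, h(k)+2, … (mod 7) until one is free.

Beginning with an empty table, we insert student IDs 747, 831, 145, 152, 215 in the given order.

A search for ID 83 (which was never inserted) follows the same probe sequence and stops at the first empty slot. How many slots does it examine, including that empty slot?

4

Insert 747: h=4, slot 4 empty → index 4.
Insert 831: h=4, slot 4 occupied → index 5.
Insert 145: h=4, slots 4,5 occupied → index 6.
Insert 152: h=4, slots 4,5,6 occupied → index 0.
Insert 215: h=4, slots 4,5,6,0 occupied → index 1.
Table: [152, 215, ., ., 747, 831, 145]
Lookup 83: h=6, probe 6,0,1,2 → slot 2 empty, not found.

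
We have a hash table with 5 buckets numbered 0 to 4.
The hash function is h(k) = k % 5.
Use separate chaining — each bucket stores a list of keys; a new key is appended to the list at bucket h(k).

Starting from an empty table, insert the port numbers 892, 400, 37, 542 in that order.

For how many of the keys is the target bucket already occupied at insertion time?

Insert 892: h=2, bucket 2 empty → new chain.
Insert 400: h=0, bucket 0 empty → new chain.
Insert 37: h=2, bucket 2 nonempty → append to chain.
Insert 542: h=2, bucket 2 nonempty → append to chain.
Final buckets:
0: 400
1: ∅
2: 892 -> 37 -> 542
3: ∅
4: ∅

2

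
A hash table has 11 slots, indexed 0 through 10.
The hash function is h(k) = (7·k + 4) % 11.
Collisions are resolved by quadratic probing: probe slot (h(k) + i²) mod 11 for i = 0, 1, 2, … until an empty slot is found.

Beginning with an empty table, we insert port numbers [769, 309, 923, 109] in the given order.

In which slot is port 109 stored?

769 hashes to 8; slot 8 is free -> place at 8.
309 hashes to 0; slot 0 is free -> place at 0.
923 hashes to 8; 8 taken -> place at 9.
109 hashes to 8; 8,9 taken -> place at 1.
Table: [309, 109, ∅, ∅, ∅, ∅, ∅, ∅, 769, 923, ∅]

1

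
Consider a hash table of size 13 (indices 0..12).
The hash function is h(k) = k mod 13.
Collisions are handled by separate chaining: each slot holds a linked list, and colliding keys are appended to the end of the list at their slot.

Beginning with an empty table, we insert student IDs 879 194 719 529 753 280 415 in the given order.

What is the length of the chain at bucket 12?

879 -> bucket 8
194 -> bucket 12
719 -> bucket 4
529 -> bucket 9
753 -> bucket 12 (collision)
280 -> bucket 7
415 -> bucket 12 (collision)
Final buckets:
0: -
1: -
2: -
3: -
4: 719
5: -
6: -
7: 280
8: 879
9: 529
10: -
11: -
12: 194 -> 753 -> 415

3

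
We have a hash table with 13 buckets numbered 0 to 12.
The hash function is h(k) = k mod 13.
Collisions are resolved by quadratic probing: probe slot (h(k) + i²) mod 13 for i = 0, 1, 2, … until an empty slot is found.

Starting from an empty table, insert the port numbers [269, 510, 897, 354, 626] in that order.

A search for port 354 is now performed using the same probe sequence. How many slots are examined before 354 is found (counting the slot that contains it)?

269 hashes to 9; slot 9 is free → place at 9.
510 hashes to 3; slot 3 is free → place at 3.
897 hashes to 0; slot 0 is free → place at 0.
354 hashes to 3; 3 taken → place at 4.
626 hashes to 2; slot 2 is free → place at 2.
Table: [897, -, 626, 510, 354, -, -, -, -, 269, -, -, -]
Lookup 354: h=3, probe 3,4 → found at 4.

2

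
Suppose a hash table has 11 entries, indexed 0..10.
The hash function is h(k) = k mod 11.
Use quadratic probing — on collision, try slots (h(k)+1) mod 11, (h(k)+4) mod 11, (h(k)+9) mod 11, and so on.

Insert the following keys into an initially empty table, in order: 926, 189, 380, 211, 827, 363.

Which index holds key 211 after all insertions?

926 hashes to 2; slot 2 is free → place at 2.
189 hashes to 2; 2 taken → place at 3.
380 hashes to 6; slot 6 is free → place at 6.
211 hashes to 2; 2,3,6 taken → place at 0.
827 hashes to 2; 2,3,6,0 taken → place at 7.
363 hashes to 0; 0 taken → place at 1.
Table: [211, 363, 926, 189, _, _, 380, 827, _, _, _]

0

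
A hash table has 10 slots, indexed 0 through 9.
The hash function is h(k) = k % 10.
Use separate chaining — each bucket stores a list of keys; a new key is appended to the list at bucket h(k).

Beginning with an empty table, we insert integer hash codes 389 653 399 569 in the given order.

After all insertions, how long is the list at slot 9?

3

389 -> bucket 9
653 -> bucket 3
399 -> bucket 9 (collision)
569 -> bucket 9 (collision)
Final buckets:
0: _
1: _
2: _
3: 653
4: _
5: _
6: _
7: _
8: _
9: 389 -> 399 -> 569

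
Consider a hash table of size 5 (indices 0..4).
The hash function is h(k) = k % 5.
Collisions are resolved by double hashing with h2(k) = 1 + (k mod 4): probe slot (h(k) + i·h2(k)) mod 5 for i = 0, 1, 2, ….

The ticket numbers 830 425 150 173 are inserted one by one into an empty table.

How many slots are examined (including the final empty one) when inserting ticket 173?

830 hashes to 0; slot 0 is free → place at 0.
425 hashes to 0, h2=2; 0 taken → place at 2.
150 hashes to 0, h2=3; 0 taken → place at 3.
173 hashes to 3, h2=2; 3,0,2 taken → place at 4.
Table: [830, -, 425, 150, 173]

4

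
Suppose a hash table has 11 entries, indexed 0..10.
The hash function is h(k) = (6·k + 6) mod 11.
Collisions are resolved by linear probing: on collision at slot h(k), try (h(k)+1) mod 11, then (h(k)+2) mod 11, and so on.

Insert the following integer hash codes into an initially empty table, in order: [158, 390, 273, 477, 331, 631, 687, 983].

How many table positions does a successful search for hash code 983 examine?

158 hashes to 8; slot 8 is free -> place at 8.
390 hashes to 3; slot 3 is free -> place at 3.
273 hashes to 5; slot 5 is free -> place at 5.
477 hashes to 8; 8 taken -> place at 9.
331 hashes to 1; slot 1 is free -> place at 1.
631 hashes to 8; 8,9 taken -> place at 10.
687 hashes to 3; 3 taken -> place at 4.
983 hashes to 8; 8,9,10 taken -> place at 0.
Table: [983, 331, ., 390, 687, 273, ., ., 158, 477, 631]
Lookup 983: h=8, probe 8,9,10,0 → found at 0.

4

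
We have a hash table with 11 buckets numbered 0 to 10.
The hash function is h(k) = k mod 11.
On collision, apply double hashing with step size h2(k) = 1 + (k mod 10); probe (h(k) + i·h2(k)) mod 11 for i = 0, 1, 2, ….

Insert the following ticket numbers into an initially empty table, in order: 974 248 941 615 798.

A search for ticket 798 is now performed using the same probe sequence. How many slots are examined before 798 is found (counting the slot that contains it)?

974: h=6 -> slot 6
248: h=6, h2=9, probe 6,4 -> slot 4
941: h=6, h2=2, probe 6,8 -> slot 8
615: h=10 -> slot 10
798: h=6, h2=9, probe 6,4,2 -> slot 2
Table: [—, —, 798, —, 248, —, 974, —, 941, —, 615]
Lookup 798: h=6, h2=9, probe 6,4,2 → found at 2.

3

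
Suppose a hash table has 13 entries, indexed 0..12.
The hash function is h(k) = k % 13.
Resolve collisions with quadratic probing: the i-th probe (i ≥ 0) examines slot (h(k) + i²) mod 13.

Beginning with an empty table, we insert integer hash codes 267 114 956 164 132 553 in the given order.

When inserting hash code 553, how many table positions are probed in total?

3

Insert 267: h=7, slot 7 empty → index 7.
Insert 114: h=10, slot 10 empty → index 10.
Insert 956: h=7, slot 7 occupied → index 8.
Insert 164: h=8, slot 8 occupied → index 9.
Insert 132: h=2, slot 2 empty → index 2.
Insert 553: h=7, slots 7,8 occupied → index 11.
Table: [∅, ∅, 132, ∅, ∅, ∅, ∅, 267, 956, 164, 114, 553, ∅]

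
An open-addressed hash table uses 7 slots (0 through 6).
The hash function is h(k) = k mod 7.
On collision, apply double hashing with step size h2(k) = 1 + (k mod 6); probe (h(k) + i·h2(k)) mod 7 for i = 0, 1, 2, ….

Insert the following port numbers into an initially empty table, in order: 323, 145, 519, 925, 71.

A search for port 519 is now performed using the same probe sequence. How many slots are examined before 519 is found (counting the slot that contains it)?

323: h=1 → slot 1
145: h=5 → slot 5
519: h=1, h2=4, probe 1,5,2 → slot 2
925: h=1, h2=2, probe 1,3 → slot 3
71: h=1, h2=6, probe 1,0 → slot 0
Table: [71, 323, 519, 925, _, 145, _]
Lookup 519: h=1, h2=4, probe 1,5,2 → found at 2.

3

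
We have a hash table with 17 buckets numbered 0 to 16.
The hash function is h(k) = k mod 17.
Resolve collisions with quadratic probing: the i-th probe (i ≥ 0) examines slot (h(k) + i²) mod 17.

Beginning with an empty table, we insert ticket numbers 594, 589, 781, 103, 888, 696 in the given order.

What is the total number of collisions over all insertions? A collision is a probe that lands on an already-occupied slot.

3

594: h=16 → slot 16
589: h=11 → slot 11
781: h=16, probe 16,0 → slot 0
103: h=1 → slot 1
888: h=4 → slot 4
696: h=16, probe 16,0,3 → slot 3
Table: [781, 103, ∅, 696, 888, ∅, ∅, ∅, ∅, ∅, ∅, 589, ∅, ∅, ∅, ∅, 594]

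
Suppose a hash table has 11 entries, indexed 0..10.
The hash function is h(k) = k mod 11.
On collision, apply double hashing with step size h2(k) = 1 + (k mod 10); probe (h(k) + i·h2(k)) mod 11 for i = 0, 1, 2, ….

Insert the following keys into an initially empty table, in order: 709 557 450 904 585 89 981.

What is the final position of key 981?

709 hashes to 5; slot 5 is free => place at 5.
557 hashes to 7; slot 7 is free => place at 7.
450 hashes to 10; slot 10 is free => place at 10.
904 hashes to 2; slot 2 is free => place at 2.
585 hashes to 2, h2=6; 2 taken => place at 8.
89 hashes to 1; slot 1 is free => place at 1.
981 hashes to 2, h2=2; 2 taken => place at 4.
Table: [—, 89, 904, —, 981, 709, —, 557, 585, —, 450]

4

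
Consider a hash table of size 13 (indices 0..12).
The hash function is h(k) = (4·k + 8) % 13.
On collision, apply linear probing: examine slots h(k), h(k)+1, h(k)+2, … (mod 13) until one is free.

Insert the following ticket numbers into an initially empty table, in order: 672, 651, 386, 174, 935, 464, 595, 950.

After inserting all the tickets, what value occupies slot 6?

Insert 672: h=5, slot 5 empty => index 5.
Insert 651: h=12, slot 12 empty => index 12.
Insert 386: h=5, slot 5 occupied => index 6.
Insert 174: h=2, slot 2 empty => index 2.
Insert 935: h=4, slot 4 empty => index 4.
Insert 464: h=5, slots 5,6 occupied => index 7.
Insert 595: h=9, slot 9 empty => index 9.
Insert 950: h=12, slot 12 occupied => index 0.
Table: [950, ∅, 174, ∅, 935, 672, 386, 464, ∅, 595, ∅, ∅, 651]

386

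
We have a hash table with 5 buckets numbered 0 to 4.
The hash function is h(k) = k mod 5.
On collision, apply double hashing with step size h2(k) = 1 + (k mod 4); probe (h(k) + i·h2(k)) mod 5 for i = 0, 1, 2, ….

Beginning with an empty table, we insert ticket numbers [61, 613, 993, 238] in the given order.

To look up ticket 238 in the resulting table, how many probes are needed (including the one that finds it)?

61 hashes to 1; slot 1 is free -> place at 1.
613 hashes to 3; slot 3 is free -> place at 3.
993 hashes to 3, h2=2; 3 taken -> place at 0.
238 hashes to 3, h2=3; 3,1 taken -> place at 4.
Table: [993, 61, —, 613, 238]
Lookup 238: h=3, h2=3, probe 3,1,4 → found at 4.

3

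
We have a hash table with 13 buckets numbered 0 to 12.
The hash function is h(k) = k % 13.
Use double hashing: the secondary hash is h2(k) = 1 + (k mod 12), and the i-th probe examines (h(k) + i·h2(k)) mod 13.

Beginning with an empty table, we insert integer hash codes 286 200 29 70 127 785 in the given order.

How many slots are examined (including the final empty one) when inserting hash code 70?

3

286: h=0 → slot 0
200: h=5 → slot 5
29: h=3 → slot 3
70: h=5, h2=11, probe 5,3,1 → slot 1
127: h=10 → slot 10
785: h=5, h2=6, probe 5,11 → slot 11
Table: [286, 70, —, 29, —, 200, —, —, —, —, 127, 785, —]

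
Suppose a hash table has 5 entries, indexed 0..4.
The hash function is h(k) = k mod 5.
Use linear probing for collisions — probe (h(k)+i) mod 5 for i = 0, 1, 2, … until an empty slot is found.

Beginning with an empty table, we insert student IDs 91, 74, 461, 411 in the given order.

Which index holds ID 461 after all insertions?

Insert 91: h=1, slot 1 empty → index 1.
Insert 74: h=4, slot 4 empty → index 4.
Insert 461: h=1, slot 1 occupied → index 2.
Insert 411: h=1, slots 1,2 occupied → index 3.
Table: [∅, 91, 461, 411, 74]

2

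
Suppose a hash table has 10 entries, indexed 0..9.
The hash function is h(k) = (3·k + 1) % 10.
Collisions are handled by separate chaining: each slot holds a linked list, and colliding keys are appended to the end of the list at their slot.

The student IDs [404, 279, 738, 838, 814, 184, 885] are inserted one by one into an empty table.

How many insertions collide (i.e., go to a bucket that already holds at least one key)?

3

404 → bucket 3
279 → bucket 8
738 → bucket 5
838 → bucket 5 (collision)
814 → bucket 3 (collision)
184 → bucket 3 (collision)
885 → bucket 6
Final buckets:
0: -
1: -
2: -
3: 404 -> 814 -> 184
4: -
5: 738 -> 838
6: 885
7: -
8: 279
9: -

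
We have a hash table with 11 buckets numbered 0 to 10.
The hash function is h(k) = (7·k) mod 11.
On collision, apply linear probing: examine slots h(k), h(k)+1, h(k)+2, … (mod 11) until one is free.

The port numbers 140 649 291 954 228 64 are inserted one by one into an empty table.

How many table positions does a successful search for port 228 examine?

140 hashes to 1; slot 1 is free -> place at 1.
649 hashes to 0; slot 0 is free -> place at 0.
291 hashes to 2; slot 2 is free -> place at 2.
954 hashes to 1; 1,2 taken -> place at 3.
228 hashes to 1; 1,2,3 taken -> place at 4.
64 hashes to 8; slot 8 is free -> place at 8.
Table: [649, 140, 291, 954, 228, ∅, ∅, ∅, 64, ∅, ∅]
Lookup 228: h=1, probe 1,2,3,4 → found at 4.

4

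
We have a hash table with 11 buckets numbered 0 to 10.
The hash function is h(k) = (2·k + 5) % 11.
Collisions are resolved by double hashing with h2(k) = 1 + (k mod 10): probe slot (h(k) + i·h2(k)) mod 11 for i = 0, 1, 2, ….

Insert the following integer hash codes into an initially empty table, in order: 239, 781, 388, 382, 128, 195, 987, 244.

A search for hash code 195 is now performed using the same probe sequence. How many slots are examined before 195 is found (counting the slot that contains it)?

Insert 239: h=10, slot 10 empty → index 10.
Insert 781: h=5, slot 5 empty → index 5.
Insert 388: h=0, slot 0 empty → index 0.
Insert 382: h=10, h2=3, slot 10 occupied → index 2.
Insert 128: h=8, slot 8 empty → index 8.
Insert 195: h=10, h2=6, slots 10,5,0 occupied → index 6.
Insert 987: h=10, h2=8, slot 10 occupied → index 7.
Insert 244: h=9, slot 9 empty → index 9.
Table: [388, ., 382, ., ., 781, 195, 987, 128, 244, 239]
Lookup 195: h=10, h2=6, probe 10,5,0,6 → found at 6.

4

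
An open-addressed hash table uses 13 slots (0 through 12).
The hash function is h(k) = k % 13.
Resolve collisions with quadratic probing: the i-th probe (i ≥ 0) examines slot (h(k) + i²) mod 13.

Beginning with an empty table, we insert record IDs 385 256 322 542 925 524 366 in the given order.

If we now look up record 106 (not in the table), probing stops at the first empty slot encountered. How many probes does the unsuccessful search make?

385: h=8 → slot 8
256: h=9 → slot 9
322: h=10 → slot 10
542: h=9, probe 9,10,0 → slot 0
925: h=2 → slot 2
524: h=4 → slot 4
366: h=2, probe 2,3 → slot 3
Table: [542, —, 925, 366, 524, —, —, —, 385, 256, 322, —, —]
Lookup 106: h=2, probe 2,3,6 → slot 6 empty, not found.

3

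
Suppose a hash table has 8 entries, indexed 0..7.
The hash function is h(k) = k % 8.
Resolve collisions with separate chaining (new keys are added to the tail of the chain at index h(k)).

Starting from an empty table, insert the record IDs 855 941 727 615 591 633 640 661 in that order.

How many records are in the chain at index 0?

1

Insert 855: h=7, bucket 7 empty → new chain.
Insert 941: h=5, bucket 5 empty → new chain.
Insert 727: h=7, bucket 7 nonempty → append to chain.
Insert 615: h=7, bucket 7 nonempty → append to chain.
Insert 591: h=7, bucket 7 nonempty → append to chain.
Insert 633: h=1, bucket 1 empty → new chain.
Insert 640: h=0, bucket 0 empty → new chain.
Insert 661: h=5, bucket 5 nonempty → append to chain.
Final buckets:
0: 640
1: 633
2: -
3: -
4: -
5: 941 -> 661
6: -
7: 855 -> 727 -> 615 -> 591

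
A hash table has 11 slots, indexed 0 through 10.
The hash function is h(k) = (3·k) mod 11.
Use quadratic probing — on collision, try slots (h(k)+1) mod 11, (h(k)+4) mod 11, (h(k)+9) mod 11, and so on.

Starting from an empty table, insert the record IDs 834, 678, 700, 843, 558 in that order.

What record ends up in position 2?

558

834: h=5 → slot 5
678: h=10 → slot 10
700: h=10, probe 10,0 → slot 0
843: h=10, probe 10,0,3 → slot 3
558: h=2 → slot 2
Table: [700, ∅, 558, 843, ∅, 834, ∅, ∅, ∅, ∅, 678]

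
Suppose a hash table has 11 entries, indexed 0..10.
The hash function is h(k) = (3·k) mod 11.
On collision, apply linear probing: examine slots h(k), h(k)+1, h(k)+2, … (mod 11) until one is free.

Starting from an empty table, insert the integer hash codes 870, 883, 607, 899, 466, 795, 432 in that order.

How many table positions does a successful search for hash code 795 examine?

2

Insert 870: h=3, slot 3 empty => index 3.
Insert 883: h=9, slot 9 empty => index 9.
Insert 607: h=6, slot 6 empty => index 6.
Insert 899: h=2, slot 2 empty => index 2.
Insert 466: h=1, slot 1 empty => index 1.
Insert 795: h=9, slot 9 occupied => index 10.
Insert 432: h=9, slots 9,10 occupied => index 0.
Table: [432, 466, 899, 870, -, -, 607, -, -, 883, 795]
Lookup 795: h=9, probe 9,10 → found at 10.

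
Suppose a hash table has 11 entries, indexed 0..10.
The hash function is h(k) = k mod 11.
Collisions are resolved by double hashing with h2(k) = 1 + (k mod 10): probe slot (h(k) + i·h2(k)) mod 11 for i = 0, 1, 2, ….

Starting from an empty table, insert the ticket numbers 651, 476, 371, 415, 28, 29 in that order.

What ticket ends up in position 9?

415

651: h=2 -> slot 2
476: h=3 -> slot 3
371: h=8 -> slot 8
415: h=8, h2=6, probe 8,3,9 -> slot 9
28: h=6 -> slot 6
29: h=7 -> slot 7
Table: [_, _, 651, 476, _, _, 28, 29, 371, 415, _]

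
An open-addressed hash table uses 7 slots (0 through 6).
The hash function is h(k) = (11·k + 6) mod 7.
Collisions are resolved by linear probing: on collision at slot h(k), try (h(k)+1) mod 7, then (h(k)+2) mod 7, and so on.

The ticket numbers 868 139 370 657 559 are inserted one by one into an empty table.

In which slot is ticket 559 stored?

5

Insert 868: h=6, slot 6 empty -> index 6.
Insert 139: h=2, slot 2 empty -> index 2.
Insert 370: h=2, slot 2 occupied -> index 3.
Insert 657: h=2, slots 2,3 occupied -> index 4.
Insert 559: h=2, slots 2,3,4 occupied -> index 5.
Table: [., ., 139, 370, 657, 559, 868]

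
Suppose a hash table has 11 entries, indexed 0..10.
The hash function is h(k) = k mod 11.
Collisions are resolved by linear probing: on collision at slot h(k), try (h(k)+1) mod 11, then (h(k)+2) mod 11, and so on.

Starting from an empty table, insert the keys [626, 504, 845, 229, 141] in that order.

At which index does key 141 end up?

626: h=10 => slot 10
504: h=9 => slot 9
845: h=9, probe 9,10,0 => slot 0
229: h=9, probe 9,10,0,1 => slot 1
141: h=9, probe 9,10,0,1,2 => slot 2
Table: [845, 229, 141, ., ., ., ., ., ., 504, 626]

2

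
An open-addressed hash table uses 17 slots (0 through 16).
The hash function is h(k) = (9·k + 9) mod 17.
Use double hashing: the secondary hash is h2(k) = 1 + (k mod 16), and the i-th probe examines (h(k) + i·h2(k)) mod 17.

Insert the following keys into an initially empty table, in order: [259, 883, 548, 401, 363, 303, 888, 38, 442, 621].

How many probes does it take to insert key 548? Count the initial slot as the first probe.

259 hashes to 11; slot 11 is free → place at 11.
883 hashes to 0; slot 0 is free → place at 0.
548 hashes to 11, h2=5; 11 taken → place at 16.
401 hashes to 14; slot 14 is free → place at 14.
363 hashes to 12; slot 12 is free → place at 12.
303 hashes to 16, h2=16; 16 taken → place at 15.
888 hashes to 11, h2=9; 11 taken → place at 3.
38 hashes to 11, h2=7; 11 taken → place at 1.
442 hashes to 9; slot 9 is free → place at 9.
621 hashes to 5; slot 5 is free → place at 5.
Table: [883, 38, ∅, 888, ∅, 621, ∅, ∅, ∅, 442, ∅, 259, 363, ∅, 401, 303, 548]

2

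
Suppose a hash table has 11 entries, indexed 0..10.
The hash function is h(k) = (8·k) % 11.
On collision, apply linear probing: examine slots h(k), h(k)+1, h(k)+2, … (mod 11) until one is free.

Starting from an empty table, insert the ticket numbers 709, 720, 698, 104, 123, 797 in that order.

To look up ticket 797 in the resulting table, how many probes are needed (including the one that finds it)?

709 hashes to 7; slot 7 is free => place at 7.
720 hashes to 7; 7 taken => place at 8.
698 hashes to 7; 7,8 taken => place at 9.
104 hashes to 7; 7,8,9 taken => place at 10.
123 hashes to 5; slot 5 is free => place at 5.
797 hashes to 7; 7,8,9,10 taken => place at 0.
Table: [797, ∅, ∅, ∅, ∅, 123, ∅, 709, 720, 698, 104]
Lookup 797: h=7, probe 7,8,9,10,0 → found at 0.

5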